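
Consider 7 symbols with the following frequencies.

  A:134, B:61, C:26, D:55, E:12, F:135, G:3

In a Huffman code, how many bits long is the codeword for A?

2

Repeatedly merge the two smallest:
merge G(3) and E(12): 15
merge 15 and C(26): 41
merge 41 and D(55): 96
merge B(61) and 96: 157
merge A(134) and F(135): 269
merge 157 and 269: 426
A sits 2 levels below the root, so its codeword is 2 bits.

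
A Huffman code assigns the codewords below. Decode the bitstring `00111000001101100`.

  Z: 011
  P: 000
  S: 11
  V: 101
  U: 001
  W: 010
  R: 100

USPUVR

Read left to right; each codeword is recognised as soon as it completes (prefix code):
  001→U | 11→S | 000→P | 001→U | 101→V | 100→R
Decoded message: USPUVR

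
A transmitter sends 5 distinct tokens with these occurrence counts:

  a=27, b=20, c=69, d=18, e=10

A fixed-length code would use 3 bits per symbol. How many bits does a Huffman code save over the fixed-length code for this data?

Fixed-length: 3 bits × 144 symbols = 432 bits.
Huffman merges:
e(10) + d(18) → 28
b(20) + a(27) → 47
28 + 47 → 75
c(69) + 75 → 144
Huffman total = 28 + 47 + 75 + 144 = 294 bits.
Saving = 432 − 294 = 138 bits.

138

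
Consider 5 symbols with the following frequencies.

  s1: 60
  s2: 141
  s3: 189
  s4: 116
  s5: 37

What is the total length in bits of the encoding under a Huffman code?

1183

Merge the two smallest weights repeatedly:
combine s5(37), s1(60) → 97
combine 97, s4(116) → 213
combine s2(141), s3(189) → 330
combine 213, 330 → 543
Total encoded bits = sum of merged weights = 97 + 213 + 330 + 543 = 1183.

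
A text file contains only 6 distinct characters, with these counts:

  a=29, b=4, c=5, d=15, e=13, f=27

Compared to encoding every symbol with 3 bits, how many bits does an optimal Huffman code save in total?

62

Fixed-length: 3 bits × 93 symbols = 279 bits.
Huffman merges:
merge b(4) and c(5): 9
merge 9 and e(13): 22
merge d(15) and 22: 37
merge f(27) and a(29): 56
merge 37 and 56: 93
Huffman total = 9 + 22 + 37 + 56 + 93 = 217 bits.
Saving = 279 − 217 = 62 bits.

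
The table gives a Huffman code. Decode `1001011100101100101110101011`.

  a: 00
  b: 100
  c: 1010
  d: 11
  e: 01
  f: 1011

bfbfafcf

Read left to right; each codeword is recognised as soon as it completes (prefix code):
  100→b | 1011→f | 100→b | 1011→f | 00→a | 1011→f | 1010→c | 1011→f
Decoded message: bfbfafcf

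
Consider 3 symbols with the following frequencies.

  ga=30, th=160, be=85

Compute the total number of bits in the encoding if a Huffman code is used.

390

Merge the two smallest weights repeatedly:
merge ga(30) and be(85): 115
merge 115 and th(160): 275
Total encoded bits = sum of merged weights = 115 + 275 = 390.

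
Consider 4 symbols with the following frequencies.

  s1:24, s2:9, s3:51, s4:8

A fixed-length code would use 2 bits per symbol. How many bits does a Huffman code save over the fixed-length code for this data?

Fixed-length: 2 bits × 92 symbols = 184 bits.
Huffman merges:
combine s4(8), s2(9) → 17
combine 17, s1(24) → 41
combine 41, s3(51) → 92
Huffman total = 17 + 41 + 92 = 150 bits.
Saving = 184 − 150 = 34 bits.

34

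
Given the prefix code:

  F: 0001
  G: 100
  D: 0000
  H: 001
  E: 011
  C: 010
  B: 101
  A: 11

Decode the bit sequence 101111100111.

BAAHA

Read left to right; each codeword is recognised as soon as it completes (prefix code):
  101→B | 11→A | 11→A | 001→H | 11→A
Decoded message: BAAHA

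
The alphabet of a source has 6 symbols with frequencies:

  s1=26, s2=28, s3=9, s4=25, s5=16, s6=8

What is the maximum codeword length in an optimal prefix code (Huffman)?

Merge the two lowest-weight nodes at each step:
combine s6(8), s3(9) → 17
combine s5(16), 17 → 33
combine s4(25), s1(26) → 51
combine s2(28), 33 → 61
combine 51, 61 → 112
The first pair merged (s6, s3) ends up deepest, at depth 4.

4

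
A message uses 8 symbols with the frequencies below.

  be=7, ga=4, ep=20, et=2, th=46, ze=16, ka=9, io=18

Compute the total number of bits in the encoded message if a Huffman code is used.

315

Build the Huffman tree bottom-up:
et(2) + ga(4) → 6
6 + be(7) → 13
ka(9) + 13 → 22
ze(16) + io(18) → 34
ep(20) + 22 → 42
34 + 42 → 76
th(46) + 76 → 122
Total encoded bits = sum of merged weights = 6 + 13 + 22 + 34 + 42 + 76 + 122 = 315.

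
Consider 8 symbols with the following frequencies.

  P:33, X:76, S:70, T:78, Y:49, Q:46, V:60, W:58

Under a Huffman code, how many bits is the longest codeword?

3

Merge the two lowest-weight nodes at each step:
combine P(33), Q(46) → 79
combine Y(49), W(58) → 107
combine V(60), S(70) → 130
combine X(76), T(78) → 154
combine 79, 107 → 186
combine 130, 154 → 284
combine 186, 284 → 470
The rarest symbols sit at the bottom; the longest codeword is 3 bits.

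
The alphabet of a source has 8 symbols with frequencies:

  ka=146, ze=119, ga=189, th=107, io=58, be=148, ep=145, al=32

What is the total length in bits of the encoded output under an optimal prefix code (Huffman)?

2733

Build the Huffman tree bottom-up:
combine al(32), io(58) → 90
combine 90, th(107) → 197
combine ze(119), ep(145) → 264
combine ka(146), be(148) → 294
combine ga(189), 197 → 386
combine 264, 294 → 558
combine 386, 558 → 944
Each symbol's bit-cost is frequency × depth; summing gives 2733 bits (equivalently 90 + 197 + 264 + 294 + 386 + 558 + 944).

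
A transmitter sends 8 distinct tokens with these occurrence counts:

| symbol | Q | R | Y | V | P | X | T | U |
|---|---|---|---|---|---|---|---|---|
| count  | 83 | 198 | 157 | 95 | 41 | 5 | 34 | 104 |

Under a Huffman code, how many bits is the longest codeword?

Merge the two lowest-weight nodes at each step:
merge X(5) and T(34): 39
merge 39 and P(41): 80
merge 80 and Q(83): 163
merge V(95) and U(104): 199
merge Y(157) and 163: 320
merge R(198) and 199: 397
merge 320 and 397: 717
The first pair merged (X, T) ends up deepest, at depth 5.

5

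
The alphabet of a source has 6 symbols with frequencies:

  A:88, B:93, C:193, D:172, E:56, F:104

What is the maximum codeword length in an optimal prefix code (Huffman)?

3

Merge the two lowest-weight nodes at each step:
merge E(56) and A(88): 144
merge B(93) and F(104): 197
merge 144 and D(172): 316
merge C(193) and 197: 390
merge 316 and 390: 706
The first pair merged (E, A) ends up deepest, at depth 3.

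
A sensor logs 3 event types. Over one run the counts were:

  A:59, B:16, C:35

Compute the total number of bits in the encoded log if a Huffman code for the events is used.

Merge the two smallest weights repeatedly:
merge B(16) and C(35): 51
merge 51 and A(59): 110
Each symbol's bit-cost is frequency × depth; summing gives 161 bits (equivalently 51 + 110).

161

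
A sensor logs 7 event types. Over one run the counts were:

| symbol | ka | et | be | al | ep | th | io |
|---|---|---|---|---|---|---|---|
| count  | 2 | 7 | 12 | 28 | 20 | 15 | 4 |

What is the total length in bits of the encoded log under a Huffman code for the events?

220

Greedily combine the two least-frequent nodes:
ka(2) + io(4) → 6
6 + et(7) → 13
be(12) + 13 → 25
th(15) + ep(20) → 35
25 + al(28) → 53
35 + 53 → 88
Each symbol's bit-cost is frequency × depth; summing gives 220 bits (equivalently 6 + 13 + 25 + 35 + 53 + 88).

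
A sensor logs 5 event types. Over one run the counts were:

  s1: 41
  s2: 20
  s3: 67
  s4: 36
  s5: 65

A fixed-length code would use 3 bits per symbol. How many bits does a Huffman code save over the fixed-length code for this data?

173

Fixed-length: 3 bits × 229 symbols = 687 bits.
Huffman merges:
merge s2(20) and s4(36): 56
merge s1(41) and 56: 97
merge s5(65) and s3(67): 132
merge 97 and 132: 229
Huffman total = 56 + 97 + 132 + 229 = 514 bits.
Saving = 687 − 514 = 173 bits.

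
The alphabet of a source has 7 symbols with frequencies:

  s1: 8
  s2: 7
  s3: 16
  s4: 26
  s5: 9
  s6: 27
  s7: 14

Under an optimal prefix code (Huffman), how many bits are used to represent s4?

Huffman merges, smallest pair first:
s2(7) + s1(8) → 15
s5(9) + s7(14) → 23
15 + s3(16) → 31
23 + s4(26) → 49
s6(27) + 31 → 58
49 + 58 → 107
The subtree containing s4 is merged 2 times, so code length = 2.

2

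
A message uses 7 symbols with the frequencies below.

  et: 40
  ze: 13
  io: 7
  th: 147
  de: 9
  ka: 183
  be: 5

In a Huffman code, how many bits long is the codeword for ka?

Build the tree from the bottom:
be(5) + io(7) → 12
de(9) + 12 → 21
ze(13) + 21 → 34
34 + et(40) → 74
74 + th(147) → 221
ka(183) + 221 → 404
ka is a child of the root — depth 1, so its codeword is a single bit.

1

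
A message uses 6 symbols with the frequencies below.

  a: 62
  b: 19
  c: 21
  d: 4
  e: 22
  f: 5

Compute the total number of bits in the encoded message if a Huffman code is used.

284

Merge the two smallest weights repeatedly:
d(4) + f(5) → 9
9 + b(19) → 28
c(21) + e(22) → 43
28 + 43 → 71
a(62) + 71 → 133
The encoded length is the sum of every internal node's weight: 9 + 28 + 43 + 71 + 133 = 284 bits.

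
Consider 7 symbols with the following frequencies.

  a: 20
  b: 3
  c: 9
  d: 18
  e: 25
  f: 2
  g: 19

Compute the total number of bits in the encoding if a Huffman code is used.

Build the Huffman tree bottom-up:
f(2) + b(3) → 5
5 + c(9) → 14
14 + d(18) → 32
g(19) + a(20) → 39
e(25) + 32 → 57
39 + 57 → 96
The encoded length is the sum of every internal node's weight: 5 + 14 + 32 + 39 + 57 + 96 = 243 bits.

243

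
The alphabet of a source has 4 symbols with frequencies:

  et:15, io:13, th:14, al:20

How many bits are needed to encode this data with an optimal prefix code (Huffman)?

124

Merge the two smallest weights repeatedly:
merge io(13) and th(14): 27
merge et(15) and al(20): 35
merge 27 and 35: 62
Total encoded bits = sum of merged weights = 27 + 35 + 62 = 124.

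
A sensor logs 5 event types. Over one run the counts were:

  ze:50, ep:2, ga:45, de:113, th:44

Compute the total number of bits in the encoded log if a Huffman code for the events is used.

Greedily combine the two least-frequent nodes:
merge ep(2) and th(44): 46
merge ga(45) and 46: 91
merge ze(50) and 91: 141
merge de(113) and 141: 254
Total encoded bits = sum of merged weights = 46 + 91 + 141 + 254 = 532.

532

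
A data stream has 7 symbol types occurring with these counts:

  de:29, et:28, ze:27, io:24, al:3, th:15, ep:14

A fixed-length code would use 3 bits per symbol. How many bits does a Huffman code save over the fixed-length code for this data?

40

Fixed-length: 3 bits × 140 symbols = 420 bits.
Huffman merges:
merge al(3) and ep(14): 17
merge th(15) and 17: 32
merge io(24) and ze(27): 51
merge et(28) and de(29): 57
merge 32 and 51: 83
merge 57 and 83: 140
Huffman total = 17 + 32 + 51 + 57 + 83 + 140 = 380 bits.
Saving = 420 − 380 = 40 bits.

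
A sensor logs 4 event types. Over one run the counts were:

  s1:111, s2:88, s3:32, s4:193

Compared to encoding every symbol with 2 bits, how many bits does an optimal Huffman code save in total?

Fixed-length: 2 bits × 424 symbols = 848 bits.
Huffman merges:
combine s3(32), s2(88) → 120
combine s1(111), 120 → 231
combine s4(193), 231 → 424
Huffman total = 120 + 231 + 424 = 775 bits.
Saving = 848 − 775 = 73 bits.

73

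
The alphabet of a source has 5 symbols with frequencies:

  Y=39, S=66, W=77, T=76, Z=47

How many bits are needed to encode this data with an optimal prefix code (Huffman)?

Merge the two smallest weights repeatedly:
combine Y(39), Z(47) → 86
combine S(66), T(76) → 142
combine W(77), 86 → 163
combine 142, 163 → 305
Total encoded bits = sum of merged weights = 86 + 142 + 163 + 305 = 696.

696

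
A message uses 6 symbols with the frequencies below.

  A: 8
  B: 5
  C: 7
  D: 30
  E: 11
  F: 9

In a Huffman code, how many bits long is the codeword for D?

Build the tree from the bottom:
merge B(5) and C(7): 12
merge A(8) and F(9): 17
merge E(11) and 12: 23
merge 17 and 23: 40
merge D(30) and 40: 70
D sits one level below the root: a 1-bit codeword.

1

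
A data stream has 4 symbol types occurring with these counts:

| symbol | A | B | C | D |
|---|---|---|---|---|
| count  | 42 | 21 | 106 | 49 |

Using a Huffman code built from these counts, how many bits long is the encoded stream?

393

Greedily combine the two least-frequent nodes:
merge B(21) and A(42): 63
merge D(49) and 63: 112
merge C(106) and 112: 218
Total encoded bits = sum of merged weights = 63 + 112 + 218 = 393.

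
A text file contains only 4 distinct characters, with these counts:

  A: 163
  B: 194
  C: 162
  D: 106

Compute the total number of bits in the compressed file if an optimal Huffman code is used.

1250

Build the Huffman tree bottom-up:
merge D(106) and C(162): 268
merge A(163) and B(194): 357
merge 268 and 357: 625
Total encoded bits = sum of merged weights = 268 + 357 + 625 = 1250.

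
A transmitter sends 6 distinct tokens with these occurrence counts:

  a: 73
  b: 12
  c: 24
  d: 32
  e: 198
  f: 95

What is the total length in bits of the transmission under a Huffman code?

915

Merge the two smallest weights repeatedly:
b(12) + c(24) → 36
d(32) + 36 → 68
68 + a(73) → 141
f(95) + 141 → 236
e(198) + 236 → 434
The encoded length is the sum of every internal node's weight: 36 + 68 + 141 + 236 + 434 = 915 bits.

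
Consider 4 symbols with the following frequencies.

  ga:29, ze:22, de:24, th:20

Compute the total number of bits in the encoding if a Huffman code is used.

Build the Huffman tree bottom-up:
combine th(20), ze(22) → 42
combine de(24), ga(29) → 53
combine 42, 53 → 95
Each symbol's bit-cost is frequency × depth; summing gives 190 bits (equivalently 42 + 53 + 95).

190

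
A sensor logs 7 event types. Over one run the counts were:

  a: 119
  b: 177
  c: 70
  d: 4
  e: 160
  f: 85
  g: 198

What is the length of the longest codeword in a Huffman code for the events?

Merge the two lowest-weight nodes at each step:
merge d(4) and c(70): 74
merge 74 and f(85): 159
merge a(119) and 159: 278
merge e(160) and b(177): 337
merge g(198) and 278: 476
merge 337 and 476: 813
The first pair merged (d, c) ends up deepest, at depth 5.

5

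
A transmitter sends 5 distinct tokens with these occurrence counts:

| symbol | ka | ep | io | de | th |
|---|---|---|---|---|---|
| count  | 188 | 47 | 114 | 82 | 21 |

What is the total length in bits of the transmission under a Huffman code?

Merge the two smallest weights repeatedly:
th(21) + ep(47) → 68
68 + de(82) → 150
io(114) + 150 → 264
ka(188) + 264 → 452
Each symbol's bit-cost is frequency × depth; summing gives 934 bits (equivalently 68 + 150 + 264 + 452).

934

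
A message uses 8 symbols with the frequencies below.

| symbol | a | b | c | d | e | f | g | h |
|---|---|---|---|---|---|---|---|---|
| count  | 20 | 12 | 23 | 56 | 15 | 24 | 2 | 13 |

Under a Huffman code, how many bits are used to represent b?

4

Repeatedly merge the two smallest:
g(2) + b(12) → 14
h(13) + 14 → 27
e(15) + a(20) → 35
c(23) + f(24) → 47
27 + 35 → 62
47 + d(56) → 103
62 + 103 → 165
b sits 4 levels below the root, so its codeword is 4 bits.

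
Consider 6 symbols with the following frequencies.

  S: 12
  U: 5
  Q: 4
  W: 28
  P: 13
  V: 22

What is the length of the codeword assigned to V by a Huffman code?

2

Huffman merges, smallest pair first:
combine Q(4), U(5) → 9
combine 9, S(12) → 21
combine P(13), 21 → 34
combine V(22), W(28) → 50
combine 34, 50 → 84
V sits 2 levels below the root, so its codeword is 2 bits.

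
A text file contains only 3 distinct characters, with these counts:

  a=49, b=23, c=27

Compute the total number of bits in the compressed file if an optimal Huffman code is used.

149

Build the Huffman tree bottom-up:
b(23) + c(27) → 50
a(49) + 50 → 99
Each symbol's bit-cost is frequency × depth; summing gives 149 bits (equivalently 50 + 99).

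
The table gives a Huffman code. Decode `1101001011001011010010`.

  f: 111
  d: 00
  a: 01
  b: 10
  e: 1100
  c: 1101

cdbebcdb

Read left to right; each codeword is recognised as soon as it completes (prefix code):
  1101→c | 00→d | 10→b | 1100→e | 10→b | 1101→c | 00→d | 10→b
Decoded message: cdbebcdb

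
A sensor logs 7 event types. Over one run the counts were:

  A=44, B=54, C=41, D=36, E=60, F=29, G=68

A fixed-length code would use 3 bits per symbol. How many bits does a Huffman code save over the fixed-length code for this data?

Fixed-length: 3 bits × 332 symbols = 996 bits.
Huffman merges:
merge F(29) and D(36): 65
merge C(41) and A(44): 85
merge B(54) and E(60): 114
merge 65 and G(68): 133
merge 85 and 114: 199
merge 133 and 199: 332
Huffman total = 65 + 85 + 114 + 133 + 199 + 332 = 928 bits.
Saving = 996 − 928 = 68 bits.

68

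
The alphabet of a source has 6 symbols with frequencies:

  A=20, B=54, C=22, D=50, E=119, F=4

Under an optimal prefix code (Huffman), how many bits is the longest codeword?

Merge the two lowest-weight nodes at each step:
combine F(4), A(20) → 24
combine C(22), 24 → 46
combine 46, D(50) → 96
combine B(54), 96 → 150
combine E(119), 150 → 269
The first pair merged (F, A) ends up deepest, at depth 5.

5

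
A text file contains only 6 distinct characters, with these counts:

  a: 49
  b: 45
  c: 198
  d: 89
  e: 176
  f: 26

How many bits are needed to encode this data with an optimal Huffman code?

1357

Greedily combine the two least-frequent nodes:
merge f(26) and b(45): 71
merge a(49) and 71: 120
merge d(89) and 120: 209
merge e(176) and c(198): 374
merge 209 and 374: 583
Each symbol's bit-cost is frequency × depth; summing gives 1357 bits (equivalently 71 + 120 + 209 + 374 + 583).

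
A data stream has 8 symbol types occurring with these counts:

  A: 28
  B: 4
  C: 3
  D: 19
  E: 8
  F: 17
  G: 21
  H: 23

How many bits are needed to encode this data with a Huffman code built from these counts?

Build the Huffman tree bottom-up:
combine C(3), B(4) → 7
combine 7, E(8) → 15
combine 15, F(17) → 32
combine D(19), G(21) → 40
combine H(23), A(28) → 51
combine 32, 40 → 72
combine 51, 72 → 123
Each symbol's bit-cost is frequency × depth; summing gives 340 bits (equivalently 7 + 15 + 32 + 40 + 51 + 72 + 123).

340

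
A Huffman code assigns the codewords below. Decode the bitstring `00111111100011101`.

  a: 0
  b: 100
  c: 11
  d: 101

aacccbacd

Read left to right; each codeword is recognised as soon as it completes (prefix code):
  0→a | 0→a | 11→c | 11→c | 11→c | 100→b | 0→a | 11→c | 101→d
Decoded message: aacccbacd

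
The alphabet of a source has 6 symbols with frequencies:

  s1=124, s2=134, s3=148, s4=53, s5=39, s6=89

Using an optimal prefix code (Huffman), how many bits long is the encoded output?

1447

Merge the two smallest weights repeatedly:
s5(39) + s4(53) → 92
s6(89) + 92 → 181
s1(124) + s2(134) → 258
s3(148) + 181 → 329
258 + 329 → 587
Each symbol's bit-cost is frequency × depth; summing gives 1447 bits (equivalently 92 + 181 + 258 + 329 + 587).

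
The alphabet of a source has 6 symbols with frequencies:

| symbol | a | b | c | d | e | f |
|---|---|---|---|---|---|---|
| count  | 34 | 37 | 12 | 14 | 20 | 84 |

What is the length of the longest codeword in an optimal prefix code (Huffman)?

4

Merge the two lowest-weight nodes at each step:
combine c(12), d(14) → 26
combine e(20), 26 → 46
combine a(34), b(37) → 71
combine 46, 71 → 117
combine f(84), 117 → 201
Maximum depth reached is 4.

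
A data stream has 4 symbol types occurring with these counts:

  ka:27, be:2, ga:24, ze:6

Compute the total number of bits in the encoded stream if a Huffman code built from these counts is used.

Greedily combine the two least-frequent nodes:
merge be(2) and ze(6): 8
merge 8 and ga(24): 32
merge ka(27) and 32: 59
Total encoded bits = sum of merged weights = 8 + 32 + 59 = 99.

99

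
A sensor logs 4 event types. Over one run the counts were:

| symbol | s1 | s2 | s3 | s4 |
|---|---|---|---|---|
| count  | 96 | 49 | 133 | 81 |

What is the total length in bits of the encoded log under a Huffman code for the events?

Merge the two smallest weights repeatedly:
merge s2(49) and s4(81): 130
merge s1(96) and 130: 226
merge s3(133) and 226: 359
Total encoded bits = sum of merged weights = 130 + 226 + 359 = 715.

715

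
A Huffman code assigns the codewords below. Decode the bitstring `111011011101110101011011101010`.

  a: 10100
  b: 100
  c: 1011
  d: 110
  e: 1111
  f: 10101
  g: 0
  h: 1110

hdhhfcfg

Read left to right; each codeword is recognised as soon as it completes (prefix code):
  1110→h | 110→d | 1110→h | 1110→h | 10101→f | 1011→c | 10101→f | 0→g
Decoded message: hdhhfcfg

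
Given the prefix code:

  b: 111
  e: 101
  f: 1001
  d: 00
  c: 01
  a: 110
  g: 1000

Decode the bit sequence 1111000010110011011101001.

bgccfeaf

Read left to right; each codeword is recognised as soon as it completes (prefix code):
  111→b | 1000→g | 01→c | 01→c | 1001→f | 101→e | 110→a | 1001→f
Decoded message: bgccfeaf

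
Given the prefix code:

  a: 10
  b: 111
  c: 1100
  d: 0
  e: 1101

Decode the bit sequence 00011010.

Read left to right; each codeword is recognised as soon as it completes (prefix code):
  0→d | 0→d | 0→d | 1101→e | 0→d
Decoded message: ddded

ddded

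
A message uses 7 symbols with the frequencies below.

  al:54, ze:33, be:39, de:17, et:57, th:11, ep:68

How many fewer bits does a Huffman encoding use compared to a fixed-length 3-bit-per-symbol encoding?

97

Fixed-length: 3 bits × 279 symbols = 837 bits.
Huffman merges:
th(11) + de(17) → 28
28 + ze(33) → 61
be(39) + al(54) → 93
et(57) + 61 → 118
ep(68) + 93 → 161
118 + 161 → 279
Huffman total = 28 + 61 + 93 + 118 + 161 + 279 = 740 bits.
Saving = 837 − 740 = 97 bits.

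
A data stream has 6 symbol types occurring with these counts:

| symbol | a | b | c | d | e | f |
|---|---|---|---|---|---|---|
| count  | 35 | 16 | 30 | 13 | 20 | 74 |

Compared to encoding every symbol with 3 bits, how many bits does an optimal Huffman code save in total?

Fixed-length: 3 bits × 188 symbols = 564 bits.
Huffman merges:
combine d(13), b(16) → 29
combine e(20), 29 → 49
combine c(30), a(35) → 65
combine 49, 65 → 114
combine f(74), 114 → 188
Huffman total = 29 + 49 + 65 + 114 + 188 = 445 bits.
Saving = 564 − 445 = 119 bits.

119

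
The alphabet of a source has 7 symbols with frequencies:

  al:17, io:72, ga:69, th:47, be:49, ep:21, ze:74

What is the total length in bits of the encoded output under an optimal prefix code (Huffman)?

Greedily combine the two least-frequent nodes:
combine al(17), ep(21) → 38
combine 38, th(47) → 85
combine be(49), ga(69) → 118
combine io(72), ze(74) → 146
combine 85, 118 → 203
combine 146, 203 → 349
The encoded length is the sum of every internal node's weight: 38 + 85 + 118 + 146 + 203 + 349 = 939 bits.

939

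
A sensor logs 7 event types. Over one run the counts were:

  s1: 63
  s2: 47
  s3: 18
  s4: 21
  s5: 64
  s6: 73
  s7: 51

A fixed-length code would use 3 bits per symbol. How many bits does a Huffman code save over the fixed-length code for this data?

Fixed-length: 3 bits × 337 symbols = 1011 bits.
Huffman merges:
combine s3(18), s4(21) → 39
combine 39, s2(47) → 86
combine s7(51), s1(63) → 114
combine s5(64), s6(73) → 137
combine 86, 114 → 200
combine 137, 200 → 337
Huffman total = 39 + 86 + 114 + 137 + 200 + 337 = 913 bits.
Saving = 1011 − 913 = 98 bits.

98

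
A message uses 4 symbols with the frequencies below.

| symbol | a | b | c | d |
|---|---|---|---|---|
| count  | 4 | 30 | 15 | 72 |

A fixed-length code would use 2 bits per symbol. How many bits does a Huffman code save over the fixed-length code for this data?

53

Fixed-length: 2 bits × 121 symbols = 242 bits.
Huffman merges:
merge a(4) and c(15): 19
merge 19 and b(30): 49
merge 49 and d(72): 121
Huffman total = 19 + 49 + 121 = 189 bits.
Saving = 242 − 189 = 53 bits.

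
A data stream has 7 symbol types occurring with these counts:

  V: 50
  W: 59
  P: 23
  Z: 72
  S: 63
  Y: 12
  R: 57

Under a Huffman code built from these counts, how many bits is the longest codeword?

Merge the two lowest-weight nodes at each step:
merge Y(12) and P(23): 35
merge 35 and V(50): 85
merge R(57) and W(59): 116
merge S(63) and Z(72): 135
merge 85 and 116: 201
merge 135 and 201: 336
The first pair merged (Y, P) ends up deepest, at depth 4.

4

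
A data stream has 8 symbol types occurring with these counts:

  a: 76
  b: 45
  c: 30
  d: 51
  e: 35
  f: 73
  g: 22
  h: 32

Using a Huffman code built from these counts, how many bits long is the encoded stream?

1062

Merge the two smallest weights repeatedly:
merge g(22) and c(30): 52
merge h(32) and e(35): 67
merge b(45) and d(51): 96
merge 52 and 67: 119
merge f(73) and a(76): 149
merge 96 and 119: 215
merge 149 and 215: 364
The encoded length is the sum of every internal node's weight: 52 + 67 + 96 + 119 + 149 + 215 + 364 = 1062 bits.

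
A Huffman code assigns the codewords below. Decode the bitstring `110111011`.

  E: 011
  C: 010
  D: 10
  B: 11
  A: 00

BEDB

Read left to right; each codeword is recognised as soon as it completes (prefix code):
  11→B | 011→E | 10→D | 11→B
Decoded message: BEDB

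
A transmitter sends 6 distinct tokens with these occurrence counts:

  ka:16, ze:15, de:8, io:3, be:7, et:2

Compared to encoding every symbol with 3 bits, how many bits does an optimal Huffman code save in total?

Fixed-length: 3 bits × 51 symbols = 153 bits.
Huffman merges:
et(2) + io(3) → 5
5 + be(7) → 12
de(8) + 12 → 20
ze(15) + ka(16) → 31
20 + 31 → 51
Huffman total = 5 + 12 + 20 + 31 + 51 = 119 bits.
Saving = 153 − 119 = 34 bits.

34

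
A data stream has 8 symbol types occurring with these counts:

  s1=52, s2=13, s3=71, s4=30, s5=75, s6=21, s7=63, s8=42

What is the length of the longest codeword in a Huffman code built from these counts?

5

Merge the two lowest-weight nodes at each step:
s2(13) + s6(21) → 34
s4(30) + 34 → 64
s8(42) + s1(52) → 94
s7(63) + 64 → 127
s3(71) + s5(75) → 146
94 + 127 → 221
146 + 221 → 367
The first pair merged (s2, s6) ends up deepest, at depth 5.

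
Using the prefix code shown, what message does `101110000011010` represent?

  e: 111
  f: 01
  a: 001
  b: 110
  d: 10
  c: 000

decadd

Read left to right; each codeword is recognised as soon as it completes (prefix code):
  10→d | 111→e | 000→c | 001→a | 10→d | 10→d
Decoded message: decadd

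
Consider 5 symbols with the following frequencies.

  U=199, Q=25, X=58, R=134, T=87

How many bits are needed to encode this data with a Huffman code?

Merge the two smallest weights repeatedly:
combine Q(25), X(58) → 83
combine 83, T(87) → 170
combine R(134), 170 → 304
combine U(199), 304 → 503
The encoded length is the sum of every internal node's weight: 83 + 170 + 304 + 503 = 1060 bits.

1060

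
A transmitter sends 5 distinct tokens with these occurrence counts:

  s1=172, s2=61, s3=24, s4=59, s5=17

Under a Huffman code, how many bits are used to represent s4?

Repeatedly merge the two smallest:
s5(17) + s3(24) → 41
41 + s4(59) → 100
s2(61) + 100 → 161
161 + s1(172) → 333
The subtree containing s4 is merged 3 times, so code length = 3.

3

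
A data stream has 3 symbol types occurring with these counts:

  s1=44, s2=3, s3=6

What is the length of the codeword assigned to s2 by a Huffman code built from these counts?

2

Build the tree from the bottom:
combine s2(3), s3(6) → 9
combine 9, s1(44) → 53
s2's leaf is at depth 2, giving a 2-bit codeword.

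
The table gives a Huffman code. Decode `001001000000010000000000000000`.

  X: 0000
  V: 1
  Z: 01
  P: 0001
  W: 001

WWXPXXXX

Read left to right; each codeword is recognised as soon as it completes (prefix code):
  001→W | 001→W | 0000→X | 0001→P | 0000→X | 0000→X | 0000→X | 0000→X
Decoded message: WWXPXXXX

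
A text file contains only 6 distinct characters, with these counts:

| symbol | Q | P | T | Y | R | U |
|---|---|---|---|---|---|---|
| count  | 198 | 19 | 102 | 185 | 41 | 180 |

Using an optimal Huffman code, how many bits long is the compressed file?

Build the Huffman tree bottom-up:
P(19) + R(41) → 60
60 + T(102) → 162
162 + U(180) → 342
Y(185) + Q(198) → 383
342 + 383 → 725
Total encoded bits = sum of merged weights = 60 + 162 + 342 + 383 + 725 = 1672.

1672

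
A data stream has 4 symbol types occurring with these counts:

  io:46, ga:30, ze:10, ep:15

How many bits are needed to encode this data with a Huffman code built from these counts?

Build the Huffman tree bottom-up:
ze(10) + ep(15) → 25
25 + ga(30) → 55
io(46) + 55 → 101
The encoded length is the sum of every internal node's weight: 25 + 55 + 101 = 181 bits.

181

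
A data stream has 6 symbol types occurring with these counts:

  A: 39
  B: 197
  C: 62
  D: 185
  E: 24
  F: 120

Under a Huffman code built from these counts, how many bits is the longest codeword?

4

Merge the two lowest-weight nodes at each step:
combine E(24), A(39) → 63
combine C(62), 63 → 125
combine F(120), 125 → 245
combine D(185), B(197) → 382
combine 245, 382 → 627
Maximum depth reached is 4.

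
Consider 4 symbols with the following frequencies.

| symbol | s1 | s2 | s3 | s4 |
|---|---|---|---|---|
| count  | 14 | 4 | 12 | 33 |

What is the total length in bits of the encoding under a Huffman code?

Greedily combine the two least-frequent nodes:
merge s2(4) and s3(12): 16
merge s1(14) and 16: 30
merge 30 and s4(33): 63
Total encoded bits = sum of merged weights = 16 + 30 + 63 = 109.

109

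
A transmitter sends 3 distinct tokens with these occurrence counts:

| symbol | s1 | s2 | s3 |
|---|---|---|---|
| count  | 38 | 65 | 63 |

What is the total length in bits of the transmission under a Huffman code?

Merge the two smallest weights repeatedly:
s1(38) + s3(63) → 101
s2(65) + 101 → 166
The encoded length is the sum of every internal node's weight: 101 + 166 = 267 bits.

267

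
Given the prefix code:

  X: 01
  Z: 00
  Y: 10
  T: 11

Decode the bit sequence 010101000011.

XXXZZT

Read left to right; each codeword is recognised as soon as it completes (prefix code):
  01→X | 01→X | 01→X | 00→Z | 00→Z | 11→T
Decoded message: XXXZZT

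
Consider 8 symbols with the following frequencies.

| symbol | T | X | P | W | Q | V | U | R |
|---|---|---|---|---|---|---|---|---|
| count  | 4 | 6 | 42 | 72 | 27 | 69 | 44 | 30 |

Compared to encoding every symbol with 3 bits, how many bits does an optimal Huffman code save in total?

94

Fixed-length: 3 bits × 294 symbols = 882 bits.
Huffman merges:
merge T(4) and X(6): 10
merge 10 and Q(27): 37
merge R(30) and 37: 67
merge P(42) and U(44): 86
merge 67 and V(69): 136
merge W(72) and 86: 158
merge 136 and 158: 294
Huffman total = 10 + 37 + 67 + 86 + 136 + 158 + 294 = 788 bits.
Saving = 882 − 788 = 94 bits.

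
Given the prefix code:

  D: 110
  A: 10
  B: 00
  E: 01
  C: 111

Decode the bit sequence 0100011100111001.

EBEDEDE

Read left to right; each codeword is recognised as soon as it completes (prefix code):
  01→E | 00→B | 01→E | 110→D | 01→E | 110→D | 01→E
Decoded message: EBEDEDE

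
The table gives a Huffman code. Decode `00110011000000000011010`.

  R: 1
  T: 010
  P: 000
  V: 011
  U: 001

Read left to right; each codeword is recognised as soon as it completes (prefix code):
  001→U | 1→R | 001→U | 1→R | 000→P | 000→P | 000→P | 011→V | 010→T
Decoded message: URURPPPVT

URURPPPVT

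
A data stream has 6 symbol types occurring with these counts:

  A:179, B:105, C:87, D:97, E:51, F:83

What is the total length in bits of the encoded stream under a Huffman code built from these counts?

Build the Huffman tree bottom-up:
E(51) + F(83) → 134
C(87) + D(97) → 184
B(105) + 134 → 239
A(179) + 184 → 363
239 + 363 → 602
Total encoded bits = sum of merged weights = 134 + 184 + 239 + 363 + 602 = 1522.

1522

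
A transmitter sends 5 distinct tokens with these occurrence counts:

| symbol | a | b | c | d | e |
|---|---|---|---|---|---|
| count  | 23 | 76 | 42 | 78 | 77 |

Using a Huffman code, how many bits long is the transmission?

657

Build the Huffman tree bottom-up:
a(23) + c(42) → 65
65 + b(76) → 141
e(77) + d(78) → 155
141 + 155 → 296
Each symbol's bit-cost is frequency × depth; summing gives 657 bits (equivalently 65 + 141 + 155 + 296).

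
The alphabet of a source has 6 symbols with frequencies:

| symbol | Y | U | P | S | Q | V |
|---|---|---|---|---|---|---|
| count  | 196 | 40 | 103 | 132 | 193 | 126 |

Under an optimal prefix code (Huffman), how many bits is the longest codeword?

Merge the two lowest-weight nodes at each step:
merge U(40) and P(103): 143
merge V(126) and S(132): 258
merge 143 and Q(193): 336
merge Y(196) and 258: 454
merge 336 and 454: 790
The first pair merged (U, P) ends up deepest, at depth 3.

3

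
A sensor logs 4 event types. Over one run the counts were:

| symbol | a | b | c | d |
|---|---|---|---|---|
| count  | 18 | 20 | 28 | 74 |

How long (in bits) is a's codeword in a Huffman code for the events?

3

Build the tree from the bottom:
combine a(18), b(20) → 38
combine c(28), 38 → 66
combine 66, d(74) → 140
a sits 3 levels below the root, so its codeword is 3 bits.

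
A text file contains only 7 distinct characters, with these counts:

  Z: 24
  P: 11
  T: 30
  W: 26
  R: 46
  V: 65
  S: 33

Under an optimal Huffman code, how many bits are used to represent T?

Repeatedly merge the two smallest:
merge P(11) and Z(24): 35
merge W(26) and T(30): 56
merge S(33) and 35: 68
merge R(46) and 56: 102
merge V(65) and 68: 133
merge 102 and 133: 235
T's leaf is at depth 3, giving a 3-bit codeword.

3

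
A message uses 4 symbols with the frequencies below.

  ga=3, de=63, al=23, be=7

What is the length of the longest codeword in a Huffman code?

3

Merge the two lowest-weight nodes at each step:
combine ga(3), be(7) → 10
combine 10, al(23) → 33
combine 33, de(63) → 96
Maximum depth reached is 3.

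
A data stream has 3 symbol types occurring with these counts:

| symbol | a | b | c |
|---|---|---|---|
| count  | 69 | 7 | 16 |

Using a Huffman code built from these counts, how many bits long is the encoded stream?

Merge the two smallest weights repeatedly:
combine b(7), c(16) → 23
combine 23, a(69) → 92
Total encoded bits = sum of merged weights = 23 + 92 = 115.

115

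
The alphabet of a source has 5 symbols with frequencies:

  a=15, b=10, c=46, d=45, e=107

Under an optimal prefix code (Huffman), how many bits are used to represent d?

Build the tree from the bottom:
merge b(10) and a(15): 25
merge 25 and d(45): 70
merge c(46) and 70: 116
merge e(107) and 116: 223
The subtree containing d is merged 3 times, so code length = 3.

3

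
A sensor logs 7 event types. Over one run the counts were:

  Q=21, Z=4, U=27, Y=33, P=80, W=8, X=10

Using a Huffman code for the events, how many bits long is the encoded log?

423

Build the Huffman tree bottom-up:
Z(4) + W(8) → 12
X(10) + 12 → 22
Q(21) + 22 → 43
U(27) + Y(33) → 60
43 + 60 → 103
P(80) + 103 → 183
Each symbol's bit-cost is frequency × depth; summing gives 423 bits (equivalently 12 + 22 + 43 + 60 + 103 + 183).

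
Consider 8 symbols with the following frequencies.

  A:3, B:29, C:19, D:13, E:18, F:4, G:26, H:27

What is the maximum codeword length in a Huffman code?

Merge the two lowest-weight nodes at each step:
merge A(3) and F(4): 7
merge 7 and D(13): 20
merge E(18) and C(19): 37
merge 20 and G(26): 46
merge H(27) and B(29): 56
merge 37 and 46: 83
merge 56 and 83: 139
The first pair merged (A, F) ends up deepest, at depth 5.

5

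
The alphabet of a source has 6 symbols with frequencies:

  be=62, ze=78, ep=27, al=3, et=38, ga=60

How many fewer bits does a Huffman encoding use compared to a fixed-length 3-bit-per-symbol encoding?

170

Fixed-length: 3 bits × 268 symbols = 804 bits.
Huffman merges:
al(3) + ep(27) → 30
30 + et(38) → 68
ga(60) + be(62) → 122
68 + ze(78) → 146
122 + 146 → 268
Huffman total = 30 + 68 + 122 + 146 + 268 = 634 bits.
Saving = 804 − 634 = 170 bits.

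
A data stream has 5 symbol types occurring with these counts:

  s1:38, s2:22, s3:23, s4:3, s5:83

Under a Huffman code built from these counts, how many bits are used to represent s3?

Repeatedly merge the two smallest:
combine s4(3), s2(22) → 25
combine s3(23), 25 → 48
combine s1(38), 48 → 86
combine s5(83), 86 → 169
s3 sits 3 levels below the root, so its codeword is 3 bits.

3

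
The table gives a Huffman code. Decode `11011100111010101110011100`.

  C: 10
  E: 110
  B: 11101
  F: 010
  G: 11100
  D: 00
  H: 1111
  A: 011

EGBFGG

Read left to right; each codeword is recognised as soon as it completes (prefix code):
  110→E | 11100→G | 11101→B | 010→F | 11100→G | 11100→G
Decoded message: EGBFGG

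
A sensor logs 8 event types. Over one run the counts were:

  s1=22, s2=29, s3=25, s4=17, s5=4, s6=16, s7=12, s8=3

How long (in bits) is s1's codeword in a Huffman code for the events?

Build the tree from the bottom:
s8(3) + s5(4) → 7
7 + s7(12) → 19
s6(16) + s4(17) → 33
19 + s1(22) → 41
s3(25) + s2(29) → 54
33 + 41 → 74
54 + 74 → 128
s1's leaf is at depth 3, giving a 3-bit codeword.

3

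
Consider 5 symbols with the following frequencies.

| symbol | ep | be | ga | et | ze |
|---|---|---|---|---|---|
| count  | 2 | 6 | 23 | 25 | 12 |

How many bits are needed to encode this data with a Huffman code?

Greedily combine the two least-frequent nodes:
merge ep(2) and be(6): 8
merge 8 and ze(12): 20
merge 20 and ga(23): 43
merge et(25) and 43: 68
Each symbol's bit-cost is frequency × depth; summing gives 139 bits (equivalently 8 + 20 + 43 + 68).

139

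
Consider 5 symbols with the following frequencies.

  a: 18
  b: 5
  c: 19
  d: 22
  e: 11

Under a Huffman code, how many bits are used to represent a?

2

Repeatedly merge the two smallest:
b(5) + e(11) → 16
16 + a(18) → 34
c(19) + d(22) → 41
34 + 41 → 75
a sits 2 levels below the root, so its codeword is 2 bits.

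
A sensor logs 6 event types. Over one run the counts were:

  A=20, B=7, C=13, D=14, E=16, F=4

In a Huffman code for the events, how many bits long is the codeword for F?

4

Repeatedly merge the two smallest:
merge F(4) and B(7): 11
merge 11 and C(13): 24
merge D(14) and E(16): 30
merge A(20) and 24: 44
merge 30 and 44: 74
The subtree containing F is merged 4 times, so code length = 4.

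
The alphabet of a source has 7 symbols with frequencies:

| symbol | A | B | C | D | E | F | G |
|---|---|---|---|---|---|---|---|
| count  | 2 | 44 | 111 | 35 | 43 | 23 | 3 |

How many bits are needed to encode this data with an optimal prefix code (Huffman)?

594

Greedily combine the two least-frequent nodes:
merge A(2) and G(3): 5
merge 5 and F(23): 28
merge 28 and D(35): 63
merge E(43) and B(44): 87
merge 63 and 87: 150
merge C(111) and 150: 261
Each symbol's bit-cost is frequency × depth; summing gives 594 bits (equivalently 5 + 28 + 63 + 87 + 150 + 261).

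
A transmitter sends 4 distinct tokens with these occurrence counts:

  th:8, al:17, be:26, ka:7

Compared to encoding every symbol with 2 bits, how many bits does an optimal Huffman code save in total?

11

Fixed-length: 2 bits × 58 symbols = 116 bits.
Huffman merges:
combine ka(7), th(8) → 15
combine 15, al(17) → 32
combine be(26), 32 → 58
Huffman total = 15 + 32 + 58 = 105 bits.
Saving = 116 − 105 = 11 bits.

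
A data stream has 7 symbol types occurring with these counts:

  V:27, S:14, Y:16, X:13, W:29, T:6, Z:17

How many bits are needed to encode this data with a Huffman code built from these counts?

Merge the two smallest weights repeatedly:
combine T(6), X(13) → 19
combine S(14), Y(16) → 30
combine Z(17), 19 → 36
combine V(27), W(29) → 56
combine 30, 36 → 66
combine 56, 66 → 122
Total encoded bits = sum of merged weights = 19 + 30 + 36 + 56 + 66 + 122 = 329.

329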